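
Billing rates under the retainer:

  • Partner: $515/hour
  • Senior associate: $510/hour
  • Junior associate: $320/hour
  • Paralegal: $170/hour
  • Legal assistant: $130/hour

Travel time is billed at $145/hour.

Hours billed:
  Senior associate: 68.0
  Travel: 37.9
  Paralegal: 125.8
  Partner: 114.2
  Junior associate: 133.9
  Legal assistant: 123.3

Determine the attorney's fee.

$179,251.50

Partner: 114.2 × $515 = $58,813.00
Senior associate: 68.0 × $510 = $34,680.00
Junior associate: 133.9 × $320 = $42,848.00
Paralegal: 125.8 × $170 = $21,386.00
Legal assistant: 123.3 × $130 = $16,029.00
Subtotal: $58,813.00 + $34,680.00 + $42,848.00 + $21,386.00 + $16,029.00 = $173,756.00
Travel: 37.9 × $145 = $5,495.50
Total: $173,756.00 + $5,495.50 = $179,251.50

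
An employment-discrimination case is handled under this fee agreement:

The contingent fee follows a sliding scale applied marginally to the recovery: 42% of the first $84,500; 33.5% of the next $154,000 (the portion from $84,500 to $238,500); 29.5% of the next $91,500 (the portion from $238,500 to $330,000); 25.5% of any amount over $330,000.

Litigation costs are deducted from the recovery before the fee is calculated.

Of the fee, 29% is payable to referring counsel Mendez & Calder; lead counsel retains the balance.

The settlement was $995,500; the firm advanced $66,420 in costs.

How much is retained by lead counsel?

$189,454.91

Fee base (net of costs): $995,500 − $66,420 = $929,080
First $84,500 at 42% = $35,490.00
Next $154,000 at 33.5% = $51,590.00
Next $91,500 at 29.5% = $26,992.50
Remaining $599,080 at 25.5% = $152,765.40
Fee: $35,490.00 + $51,590.00 + $26,992.50 + $152,765.40 = $266,837.90
Referral share: 29% of $266,837.90 = $77,382.99; lead counsel retains $266,837.90 − $77,382.99 = $189,454.91.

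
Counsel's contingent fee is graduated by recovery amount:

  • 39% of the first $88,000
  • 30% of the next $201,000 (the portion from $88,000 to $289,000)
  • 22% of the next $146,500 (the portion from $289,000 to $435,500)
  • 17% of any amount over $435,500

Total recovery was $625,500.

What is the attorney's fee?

First $88,000 at 39% = $34,320.00
Next $201,000 at 30% = $60,300.00
Next $146,500 at 22% = $32,230.00
Remaining $190,000 at 17% = $32,300.00
Fee: $34,320.00 + $60,300.00 + $32,230.00 + $32,300.00 = $159,150.00

$159,150.00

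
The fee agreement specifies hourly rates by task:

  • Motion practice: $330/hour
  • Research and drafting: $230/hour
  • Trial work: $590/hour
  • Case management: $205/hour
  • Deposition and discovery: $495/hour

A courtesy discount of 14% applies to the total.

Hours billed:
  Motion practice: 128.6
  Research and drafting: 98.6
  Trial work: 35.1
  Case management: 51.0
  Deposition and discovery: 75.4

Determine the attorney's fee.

Motion practice: 128.6 × $330 = $42,438.00
Research and drafting: 98.6 × $230 = $22,678.00
Trial work: 35.1 × $590 = $20,709.00
Case management: 51.0 × $205 = $10,455.00
Deposition and discovery: 75.4 × $495 = $37,323.00
Subtotal: $133,603.00
Less 14% discount: −$18,704.42
Total: $133,603.00 − $18,704.42 = $114,898.58

$114,898.58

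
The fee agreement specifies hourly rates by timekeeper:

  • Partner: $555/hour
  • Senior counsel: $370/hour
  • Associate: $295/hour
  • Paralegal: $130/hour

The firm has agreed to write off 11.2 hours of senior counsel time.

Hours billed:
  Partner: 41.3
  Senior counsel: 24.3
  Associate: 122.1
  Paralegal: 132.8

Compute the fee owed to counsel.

Partner: 41.3 × $555 = $22,921.50
Senior counsel: 24.3 × $370 = $8,991.00
Associate: 122.1 × $295 = $36,019.50
Paralegal: 132.8 × $130 = $17,264.00
Subtotal: $85,196.00
Write-off: 11.2 × $370 = $4,144.00
Total: $85,196.00 − $4,144.00 = $81,052.00

$81,052.00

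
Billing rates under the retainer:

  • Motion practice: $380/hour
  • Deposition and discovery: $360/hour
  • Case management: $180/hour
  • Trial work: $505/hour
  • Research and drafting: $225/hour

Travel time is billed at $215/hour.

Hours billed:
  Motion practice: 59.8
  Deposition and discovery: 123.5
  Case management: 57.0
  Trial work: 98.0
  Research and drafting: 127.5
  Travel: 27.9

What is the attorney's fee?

Motion practice: 59.8 × $380 = $22,724.00
Deposition and discovery: 123.5 × $360 = $44,460.00
Case management: 57.0 × $180 = $10,260.00
Trial work: 98.0 × $505 = $49,490.00
Research and drafting: 127.5 × $225 = $28,687.50
Subtotal: $22,724.00 + $44,460.00 + $10,260.00 + $49,490.00 + $28,687.50 = $155,621.50
Travel: 27.9 × $215 = $5,998.50
Total: $155,621.50 + $5,998.50 = $161,620.00

$161,620.00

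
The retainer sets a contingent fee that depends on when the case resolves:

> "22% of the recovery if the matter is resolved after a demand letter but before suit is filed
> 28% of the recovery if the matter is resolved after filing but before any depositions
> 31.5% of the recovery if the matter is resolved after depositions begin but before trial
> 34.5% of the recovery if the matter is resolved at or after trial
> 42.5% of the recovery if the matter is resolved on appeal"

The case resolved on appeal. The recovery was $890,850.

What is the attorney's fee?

$378,611.25

The matter resolved on appeal, so the 42.5% rate applies.
$890,850 × 42.5% = $378,611.25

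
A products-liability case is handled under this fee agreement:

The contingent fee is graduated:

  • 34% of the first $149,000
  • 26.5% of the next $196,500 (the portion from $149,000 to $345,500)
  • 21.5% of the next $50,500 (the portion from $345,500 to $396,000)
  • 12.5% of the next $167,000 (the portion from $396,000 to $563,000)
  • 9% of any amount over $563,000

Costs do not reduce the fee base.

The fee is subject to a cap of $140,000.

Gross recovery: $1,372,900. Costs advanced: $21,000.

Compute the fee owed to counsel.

Fee base is the gross recovery, $1,372,900; costs are reimbursed separately.
First $149,000 at 34% = $50,660.00
Next $196,500 at 26.5% = $52,072.50
Next $50,500 at 21.5% = $10,857.50
Next $167,000 at 12.5% = $20,875.00
Remaining $809,900 at 9% = $72,891.00
Fee: $50,660.00 + $52,072.50 + $10,857.50 + $20,875.00 + $72,891.00 = $207,356.00
$207,356.00 exceeds the $140,000 cap, so the fee is capped at $140,000.00.

$140,000.00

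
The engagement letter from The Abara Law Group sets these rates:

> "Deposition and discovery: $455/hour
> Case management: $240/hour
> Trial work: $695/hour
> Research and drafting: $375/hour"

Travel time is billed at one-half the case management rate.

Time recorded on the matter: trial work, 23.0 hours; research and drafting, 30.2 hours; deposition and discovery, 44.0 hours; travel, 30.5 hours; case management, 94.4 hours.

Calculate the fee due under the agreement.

Deposition and discovery: 44.0 × $455 = $20,020.00
Case management: 94.4 × $240 = $22,656.00
Trial work: 23.0 × $695 = $15,985.00
Research and drafting: 30.2 × $375 = $11,325.00
Subtotal: $20,020.00 + $22,656.00 + $15,985.00 + $11,325.00 = $69,986.00
Travel: 30.5 × ($240 ÷ 2) = 30.5 × $120.00 = $3,660.00
Total: $69,986.00 + $3,660.00 = $73,646.00

$73,646.00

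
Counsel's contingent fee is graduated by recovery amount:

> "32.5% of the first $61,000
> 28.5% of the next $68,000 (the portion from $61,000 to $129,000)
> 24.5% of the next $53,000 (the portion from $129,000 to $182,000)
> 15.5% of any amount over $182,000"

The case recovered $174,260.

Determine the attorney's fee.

$50,293.70

First $61,000 at 32.5% = $19,825.00
Next $68,000 at 28.5% = $19,380.00
Remaining $45,260 at 24.5% = $11,088.70
Fee: $19,825.00 + $19,380.00 + $11,088.70 = $50,293.70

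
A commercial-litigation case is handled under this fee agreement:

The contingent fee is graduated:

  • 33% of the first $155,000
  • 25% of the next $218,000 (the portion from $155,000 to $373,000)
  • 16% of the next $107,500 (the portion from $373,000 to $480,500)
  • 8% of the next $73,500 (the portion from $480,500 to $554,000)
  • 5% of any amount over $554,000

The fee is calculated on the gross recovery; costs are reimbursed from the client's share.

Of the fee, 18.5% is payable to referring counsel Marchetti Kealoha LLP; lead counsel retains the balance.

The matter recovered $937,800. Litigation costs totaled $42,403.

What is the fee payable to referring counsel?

$27,365.20

Fee base is the gross recovery, $937,800; costs are reimbursed separately.
First $155,000 at 33% = $51,150.00
Next $218,000 at 25% = $54,500.00
Next $107,500 at 16% = $17,200.00
Next $73,500 at 8% = $5,880.00
Remaining $383,800 at 5% = $19,190.00
Fee: $51,150.00 + $54,500.00 + $17,200.00 + $5,880.00 + $19,190.00 = $147,920.00
Referral share: 18.5% of $147,920.00 = $27,365.20; lead counsel retains $147,920.00 − $27,365.20 = $120,554.80.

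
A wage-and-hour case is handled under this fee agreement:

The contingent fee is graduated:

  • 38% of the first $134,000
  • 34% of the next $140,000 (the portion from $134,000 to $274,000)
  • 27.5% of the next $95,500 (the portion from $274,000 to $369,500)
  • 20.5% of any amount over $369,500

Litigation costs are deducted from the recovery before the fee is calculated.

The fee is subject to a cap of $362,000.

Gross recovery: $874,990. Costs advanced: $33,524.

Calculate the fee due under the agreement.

$221,535.53

Fee base (net of costs): $874,990 − $33,524 = $841,466
First $134,000 at 38% = $50,920.00
Next $140,000 at 34% = $47,600.00
Next $95,500 at 27.5% = $26,262.50
Remaining $471,966 at 20.5% = $96,753.03
Fee: $50,920.00 + $47,600.00 + $26,262.50 + $96,753.03 = $221,535.53
$221,535.53 is under the $362,000 cap.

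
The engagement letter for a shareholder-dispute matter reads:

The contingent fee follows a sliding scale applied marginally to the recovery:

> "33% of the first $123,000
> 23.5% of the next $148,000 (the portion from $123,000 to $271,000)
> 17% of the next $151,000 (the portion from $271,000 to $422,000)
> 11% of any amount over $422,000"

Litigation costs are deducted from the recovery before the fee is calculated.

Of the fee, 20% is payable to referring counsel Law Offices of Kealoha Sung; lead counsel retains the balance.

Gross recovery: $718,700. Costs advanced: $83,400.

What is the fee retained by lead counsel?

Fee base (net of costs): $718,700 − $83,400 = $635,300
First $123,000 at 33% = $40,590.00
Next $148,000 at 23.5% = $34,780.00
Next $151,000 at 17% = $25,670.00
Remaining $213,300 at 11% = $23,463.00
Fee: $40,590.00 + $34,780.00 + $25,670.00 + $23,463.00 = $124,503.00
Referral share: 20% of $124,503.00 = $24,900.60; lead counsel retains $124,503.00 − $24,900.60 = $99,602.40.

$99,602.40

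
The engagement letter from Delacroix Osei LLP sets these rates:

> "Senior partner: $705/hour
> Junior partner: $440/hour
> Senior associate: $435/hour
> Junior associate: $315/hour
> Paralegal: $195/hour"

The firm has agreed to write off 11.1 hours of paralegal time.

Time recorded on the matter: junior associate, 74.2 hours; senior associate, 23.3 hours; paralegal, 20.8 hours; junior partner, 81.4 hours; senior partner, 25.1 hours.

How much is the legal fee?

Senior partner: 25.1 × $705 = $17,695.50
Junior partner: 81.4 × $440 = $35,816.00
Senior associate: 23.3 × $435 = $10,135.50
Junior associate: 74.2 × $315 = $23,373.00
Paralegal: 20.8 × $195 = $4,056.00
Subtotal: $91,076.00
Write-off: 11.1 × $195 = $2,164.50
Total: $91,076.00 − $2,164.50 = $88,911.50

$88,911.50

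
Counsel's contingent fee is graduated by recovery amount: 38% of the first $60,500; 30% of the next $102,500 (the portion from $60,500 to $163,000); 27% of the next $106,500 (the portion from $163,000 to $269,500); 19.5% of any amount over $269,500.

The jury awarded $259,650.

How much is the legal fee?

First $60,500 at 38% = $22,990.00
Next $102,500 at 30% = $30,750.00
Remaining $96,650 at 27% = $26,095.50
Fee: $22,990.00 + $30,750.00 + $26,095.50 = $79,835.50

$79,835.50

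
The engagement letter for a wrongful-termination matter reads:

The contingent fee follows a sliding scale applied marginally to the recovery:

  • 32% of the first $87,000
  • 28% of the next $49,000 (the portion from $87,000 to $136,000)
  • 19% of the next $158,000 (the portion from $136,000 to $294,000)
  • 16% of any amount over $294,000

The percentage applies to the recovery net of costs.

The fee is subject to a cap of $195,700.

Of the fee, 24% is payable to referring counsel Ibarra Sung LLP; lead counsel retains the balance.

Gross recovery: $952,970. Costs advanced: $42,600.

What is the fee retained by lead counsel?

Fee base (net of costs): $952,970 − $42,600 = $910,370
First $87,000 at 32% = $27,840.00
Next $49,000 at 28% = $13,720.00
Next $158,000 at 19% = $30,020.00
Remaining $616,370 at 16% = $98,619.20
Fee: $27,840.00 + $13,720.00 + $30,020.00 + $98,619.20 = $170,199.20
$170,199.20 is under the $195,700 cap.
Referral share: 24% of $170,199.20 = $40,847.81; lead counsel retains $170,199.20 − $40,847.81 = $129,351.39.

$129,351.39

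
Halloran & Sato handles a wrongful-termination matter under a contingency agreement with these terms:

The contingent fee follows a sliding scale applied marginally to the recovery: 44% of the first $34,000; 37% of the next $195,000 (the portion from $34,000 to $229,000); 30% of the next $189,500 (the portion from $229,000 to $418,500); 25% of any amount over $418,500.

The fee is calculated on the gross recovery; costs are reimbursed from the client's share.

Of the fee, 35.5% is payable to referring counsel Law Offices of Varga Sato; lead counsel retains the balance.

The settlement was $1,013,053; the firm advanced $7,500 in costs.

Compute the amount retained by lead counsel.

Fee base is the gross recovery, $1,013,053; costs are reimbursed separately.
First $34,000 at 44% = $14,960.00
Next $195,000 at 37% = $72,150.00
Next $189,500 at 30% = $56,850.00
Remaining $594,553 at 25% = $148,638.25
Fee: $14,960.00 + $72,150.00 + $56,850.00 + $148,638.25 = $292,598.25
Referral share: 35.5% of $292,598.25 = $103,872.38; lead counsel retains $292,598.25 − $103,872.38 = $188,725.87.

$188,725.87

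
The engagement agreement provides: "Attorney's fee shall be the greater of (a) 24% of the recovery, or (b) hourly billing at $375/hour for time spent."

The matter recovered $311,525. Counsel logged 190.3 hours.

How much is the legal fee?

$74,766.00

(a) 24% of $311,525 = $74,766.00
(b) 190.3 × $375 = $71,362.50
The greater is (a): $74,766.00.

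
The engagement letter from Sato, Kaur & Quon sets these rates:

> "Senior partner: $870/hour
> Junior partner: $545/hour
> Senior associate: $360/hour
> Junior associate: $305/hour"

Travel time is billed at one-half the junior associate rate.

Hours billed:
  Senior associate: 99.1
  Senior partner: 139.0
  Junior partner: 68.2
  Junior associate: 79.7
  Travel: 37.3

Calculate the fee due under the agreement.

Senior partner: 139.0 × $870 = $120,930.00
Junior partner: 68.2 × $545 = $37,169.00
Senior associate: 99.1 × $360 = $35,676.00
Junior associate: 79.7 × $305 = $24,308.50
Subtotal: $120,930.00 + $37,169.00 + $35,676.00 + $24,308.50 = $218,083.50
Travel: 37.3 × ($305 ÷ 2) = 37.3 × $152.50 = $5,688.25
Total: $218,083.50 + $5,688.25 = $223,771.75

$223,771.75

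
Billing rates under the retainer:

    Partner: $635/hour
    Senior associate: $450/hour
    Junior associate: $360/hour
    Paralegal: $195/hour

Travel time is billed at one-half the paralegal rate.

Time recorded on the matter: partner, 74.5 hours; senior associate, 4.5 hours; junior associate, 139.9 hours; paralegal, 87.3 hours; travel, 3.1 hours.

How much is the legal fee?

$117,022.25

Partner: 74.5 × $635 = $47,307.50
Senior associate: 4.5 × $450 = $2,025.00
Junior associate: 139.9 × $360 = $50,364.00
Paralegal: 87.3 × $195 = $17,023.50
Subtotal: $47,307.50 + $2,025.00 + $50,364.00 + $17,023.50 = $116,720.00
Travel: 3.1 × ($195 ÷ 2) = 3.1 × $97.50 = $302.25
Total: $116,720.00 + $302.25 = $117,022.25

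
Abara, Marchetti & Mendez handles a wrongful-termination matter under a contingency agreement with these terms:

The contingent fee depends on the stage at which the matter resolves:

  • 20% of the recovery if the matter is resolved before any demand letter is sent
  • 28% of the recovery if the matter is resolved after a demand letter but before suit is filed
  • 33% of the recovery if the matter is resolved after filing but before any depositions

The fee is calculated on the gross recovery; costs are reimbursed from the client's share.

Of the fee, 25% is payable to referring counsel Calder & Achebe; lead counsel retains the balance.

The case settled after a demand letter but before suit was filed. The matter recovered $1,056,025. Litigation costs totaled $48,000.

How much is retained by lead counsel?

Fee base is the gross recovery, $1,056,025; costs are reimbursed separately.
The matter settled after a demand letter but before suit was filed, so the 28% rate applies.
$1,056,025 × 28% = $295,687.00
Referral share: 25% of $295,687.00 = $73,921.75; lead counsel retains $295,687.00 − $73,921.75 = $221,765.25.

$221,765.25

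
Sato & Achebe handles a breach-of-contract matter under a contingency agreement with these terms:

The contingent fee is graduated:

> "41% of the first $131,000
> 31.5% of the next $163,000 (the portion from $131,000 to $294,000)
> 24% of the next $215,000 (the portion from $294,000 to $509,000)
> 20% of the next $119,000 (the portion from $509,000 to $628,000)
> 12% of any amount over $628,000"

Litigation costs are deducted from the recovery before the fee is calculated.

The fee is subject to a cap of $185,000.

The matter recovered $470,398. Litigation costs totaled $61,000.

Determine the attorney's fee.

$132,750.52

Fee base (net of costs): $470,398 − $61,000 = $409,398
First $131,000 at 41% = $53,710.00
Next $163,000 at 31.5% = $51,345.00
Remaining $115,398 at 24% = $27,695.52
Fee: $53,710.00 + $51,345.00 + $27,695.52 = $132,750.52
$132,750.52 is under the $185,000 cap.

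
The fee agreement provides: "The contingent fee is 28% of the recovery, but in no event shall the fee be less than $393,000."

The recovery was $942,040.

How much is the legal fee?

28% of $942,040 = $263,771.20
That is below the $393,000 minimum, so the minimum applies.

$393,000.00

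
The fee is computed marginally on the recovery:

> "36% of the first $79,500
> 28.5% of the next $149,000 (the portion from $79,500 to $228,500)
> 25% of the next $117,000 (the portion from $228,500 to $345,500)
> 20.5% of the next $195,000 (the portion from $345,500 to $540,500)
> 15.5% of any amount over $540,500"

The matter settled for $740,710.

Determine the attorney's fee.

First $79,500 at 36% = $28,620.00
Next $149,000 at 28.5% = $42,465.00
Next $117,000 at 25% = $29,250.00
Next $195,000 at 20.5% = $39,975.00
Remaining $200,210 at 15.5% = $31,032.55
Fee: $28,620.00 + $42,465.00 + $29,250.00 + $39,975.00 + $31,032.55 = $171,342.55

$171,342.55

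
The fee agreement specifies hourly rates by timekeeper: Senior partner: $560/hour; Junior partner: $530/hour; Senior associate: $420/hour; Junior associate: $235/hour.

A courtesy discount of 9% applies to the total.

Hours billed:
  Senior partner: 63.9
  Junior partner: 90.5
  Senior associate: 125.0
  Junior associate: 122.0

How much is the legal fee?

Senior partner: 63.9 × $560 = $35,784.00
Junior partner: 90.5 × $530 = $47,965.00
Senior associate: 125.0 × $420 = $52,500.00
Junior associate: 122.0 × $235 = $28,670.00
Subtotal: $164,919.00
Less 9% discount: −$14,842.71
Total: $164,919.00 − $14,842.71 = $150,076.29

$150,076.29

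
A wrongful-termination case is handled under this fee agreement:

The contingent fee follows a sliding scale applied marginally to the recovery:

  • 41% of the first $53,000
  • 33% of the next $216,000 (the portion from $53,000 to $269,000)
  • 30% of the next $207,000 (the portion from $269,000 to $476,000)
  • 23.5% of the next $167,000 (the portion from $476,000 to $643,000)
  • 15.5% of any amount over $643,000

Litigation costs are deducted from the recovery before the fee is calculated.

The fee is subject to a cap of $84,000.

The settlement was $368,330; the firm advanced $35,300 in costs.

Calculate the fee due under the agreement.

Fee base (net of costs): $368,330 − $35,300 = $333,030
First $53,000 at 41% = $21,730.00
Next $216,000 at 33% = $71,280.00
Remaining $64,030 at 30% = $19,209.00
Fee: $21,730.00 + $71,280.00 + $19,209.00 = $112,219.00
$112,219.00 exceeds the $84,000 cap, so the fee is capped at $84,000.00.

$84,000.00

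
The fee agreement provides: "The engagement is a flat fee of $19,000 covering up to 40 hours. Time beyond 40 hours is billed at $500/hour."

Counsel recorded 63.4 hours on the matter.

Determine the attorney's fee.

Flat fee: $19,000.00
Excess hours: 63.4 − 40 = 23.4
Overrun: 23.4 × $500 = $11,700.00
Total: $19,000.00 + $11,700.00 = $30,700.00

$30,700.00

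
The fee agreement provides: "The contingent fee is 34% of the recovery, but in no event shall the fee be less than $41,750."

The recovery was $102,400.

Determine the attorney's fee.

34% of $102,400 = $34,816.00
That is below the $41,750 minimum, so the minimum applies.

$41,750.00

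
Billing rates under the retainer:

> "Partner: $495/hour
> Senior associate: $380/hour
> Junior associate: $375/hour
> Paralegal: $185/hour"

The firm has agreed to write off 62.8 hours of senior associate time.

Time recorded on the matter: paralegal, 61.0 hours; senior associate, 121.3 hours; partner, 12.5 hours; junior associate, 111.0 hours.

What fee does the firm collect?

$81,327.50

Partner: 12.5 × $495 = $6,187.50
Senior associate: 121.3 × $380 = $46,094.00
Junior associate: 111.0 × $375 = $41,625.00
Paralegal: 61.0 × $185 = $11,285.00
Subtotal: $105,191.50
Write-off: 62.8 × $380 = $23,864.00
Total: $105,191.50 − $23,864.00 = $81,327.50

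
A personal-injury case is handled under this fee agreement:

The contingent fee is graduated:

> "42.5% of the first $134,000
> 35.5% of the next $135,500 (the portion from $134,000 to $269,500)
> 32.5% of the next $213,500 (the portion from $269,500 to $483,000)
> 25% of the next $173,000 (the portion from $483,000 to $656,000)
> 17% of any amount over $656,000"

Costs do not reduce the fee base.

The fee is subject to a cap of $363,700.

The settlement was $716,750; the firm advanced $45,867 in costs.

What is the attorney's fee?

Fee base is the gross recovery, $716,750; costs are reimbursed separately.
First $134,000 at 42.5% = $56,950.00
Next $135,500 at 35.5% = $48,102.50
Next $213,500 at 32.5% = $69,387.50
Next $173,000 at 25% = $43,250.00
Remaining $60,750 at 17% = $10,327.50
Fee: $56,950.00 + $48,102.50 + $69,387.50 + $43,250.00 + $10,327.50 = $228,017.50
$228,017.50 is under the $363,700 cap.

$228,017.50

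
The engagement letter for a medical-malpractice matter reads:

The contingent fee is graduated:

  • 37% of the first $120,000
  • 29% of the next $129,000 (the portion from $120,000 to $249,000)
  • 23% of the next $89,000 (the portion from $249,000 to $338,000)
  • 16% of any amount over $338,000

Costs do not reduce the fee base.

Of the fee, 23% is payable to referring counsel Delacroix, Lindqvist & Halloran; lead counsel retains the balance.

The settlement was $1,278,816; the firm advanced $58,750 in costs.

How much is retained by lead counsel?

$194,664.13

Fee base is the gross recovery, $1,278,816; costs are reimbursed separately.
First $120,000 at 37% = $44,400.00
Next $129,000 at 29% = $37,410.00
Next $89,000 at 23% = $20,470.00
Remaining $940,816 at 16% = $150,530.56
Fee: $44,400.00 + $37,410.00 + $20,470.00 + $150,530.56 = $252,810.56
Referral share: 23% of $252,810.56 = $58,146.43; lead counsel retains $252,810.56 − $58,146.43 = $194,664.13.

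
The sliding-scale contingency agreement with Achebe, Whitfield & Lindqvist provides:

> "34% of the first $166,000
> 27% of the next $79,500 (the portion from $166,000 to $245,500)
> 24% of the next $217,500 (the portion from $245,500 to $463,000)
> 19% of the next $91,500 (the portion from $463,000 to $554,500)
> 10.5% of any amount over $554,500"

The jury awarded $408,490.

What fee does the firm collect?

First $166,000 at 34% = $56,440.00
Next $79,500 at 27% = $21,465.00
Remaining $162,990 at 24% = $39,117.60
Fee: $56,440.00 + $21,465.00 + $39,117.60 = $117,022.60

$117,022.60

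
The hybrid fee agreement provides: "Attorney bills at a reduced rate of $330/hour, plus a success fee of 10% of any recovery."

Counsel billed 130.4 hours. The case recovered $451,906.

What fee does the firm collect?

Hourly: 130.4 × $330 = $43,032.00
Success fee: 10% of $451,906 = $45,190.60
Total: $43,032.00 + $45,190.60 = $88,222.60

$88,222.60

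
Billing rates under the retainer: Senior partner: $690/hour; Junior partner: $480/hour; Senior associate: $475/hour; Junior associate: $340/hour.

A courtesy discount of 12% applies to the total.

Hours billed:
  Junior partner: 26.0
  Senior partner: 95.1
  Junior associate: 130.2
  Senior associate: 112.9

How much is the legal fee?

Senior partner: 95.1 × $690 = $65,619.00
Junior partner: 26.0 × $480 = $12,480.00
Senior associate: 112.9 × $475 = $53,627.50
Junior associate: 130.2 × $340 = $44,268.00
Subtotal: $175,994.50
Less 12% discount: −$21,119.34
Total: $175,994.50 − $21,119.34 = $154,875.16

$154,875.16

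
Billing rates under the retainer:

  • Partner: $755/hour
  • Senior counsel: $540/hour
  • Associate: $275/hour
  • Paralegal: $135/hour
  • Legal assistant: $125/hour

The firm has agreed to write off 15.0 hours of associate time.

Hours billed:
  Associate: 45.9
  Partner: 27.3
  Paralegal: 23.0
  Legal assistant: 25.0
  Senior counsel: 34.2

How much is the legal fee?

Partner: 27.3 × $755 = $20,611.50
Senior counsel: 34.2 × $540 = $18,468.00
Associate: 45.9 × $275 = $12,622.50
Paralegal: 23.0 × $135 = $3,105.00
Legal assistant: 25.0 × $125 = $3,125.00
Subtotal: $57,932.00
Write-off: 15.0 × $275 = $4,125.00
Total: $57,932.00 − $4,125.00 = $53,807.00

$53,807.00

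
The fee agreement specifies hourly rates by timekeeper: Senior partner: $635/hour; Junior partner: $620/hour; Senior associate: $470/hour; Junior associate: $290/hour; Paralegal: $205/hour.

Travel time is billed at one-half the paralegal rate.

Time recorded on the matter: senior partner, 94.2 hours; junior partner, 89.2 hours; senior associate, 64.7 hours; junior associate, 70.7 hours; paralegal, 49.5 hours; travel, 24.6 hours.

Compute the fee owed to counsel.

Senior partner: 94.2 × $635 = $59,817.00
Junior partner: 89.2 × $620 = $55,304.00
Senior associate: 64.7 × $470 = $30,409.00
Junior associate: 70.7 × $290 = $20,503.00
Paralegal: 49.5 × $205 = $10,147.50
Subtotal: $59,817.00 + $55,304.00 + $30,409.00 + $20,503.00 + $10,147.50 = $176,180.50
Travel: 24.6 × ($205 ÷ 2) = 24.6 × $102.50 = $2,521.50
Total: $176,180.50 + $2,521.50 = $178,702.00

$178,702.00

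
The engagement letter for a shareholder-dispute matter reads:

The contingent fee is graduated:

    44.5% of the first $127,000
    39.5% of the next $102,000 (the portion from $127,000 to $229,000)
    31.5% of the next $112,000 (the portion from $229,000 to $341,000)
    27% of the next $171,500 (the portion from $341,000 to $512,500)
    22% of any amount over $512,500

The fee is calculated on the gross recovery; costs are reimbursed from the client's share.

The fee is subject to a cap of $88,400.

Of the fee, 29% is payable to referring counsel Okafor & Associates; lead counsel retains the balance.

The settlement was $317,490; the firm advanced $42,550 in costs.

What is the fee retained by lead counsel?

Fee base is the gross recovery, $317,490; costs are reimbursed separately.
First $127,000 at 44.5% = $56,515.00
Next $102,000 at 39.5% = $40,290.00
Remaining $88,490 at 31.5% = $27,874.35
Fee: $56,515.00 + $40,290.00 + $27,874.35 = $124,679.35
$124,679.35 exceeds the $88,400 cap, so the fee is capped at $88,400.00.
Referral share: 29% of $88,400.00 = $25,636.00; lead counsel retains $88,400.00 − $25,636.00 = $62,764.00.

$62,764.00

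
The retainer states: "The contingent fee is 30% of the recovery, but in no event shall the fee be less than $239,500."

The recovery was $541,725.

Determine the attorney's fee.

$239,500.00

30% of $541,725 = $162,517.50
That is below the $239,500 minimum, so the minimum applies.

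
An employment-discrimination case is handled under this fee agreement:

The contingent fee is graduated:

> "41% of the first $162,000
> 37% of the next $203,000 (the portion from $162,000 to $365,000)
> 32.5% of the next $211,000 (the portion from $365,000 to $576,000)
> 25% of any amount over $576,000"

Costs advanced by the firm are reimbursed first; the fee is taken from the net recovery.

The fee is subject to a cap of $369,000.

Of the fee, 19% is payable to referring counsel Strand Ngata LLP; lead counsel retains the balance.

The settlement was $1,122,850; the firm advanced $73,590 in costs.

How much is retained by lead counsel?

Fee base (net of costs): $1,122,850 − $73,590 = $1,049,260
First $162,000 at 41% = $66,420.00
Next $203,000 at 37% = $75,110.00
Next $211,000 at 32.5% = $68,575.00
Remaining $473,260 at 25% = $118,315.00
Fee: $66,420.00 + $75,110.00 + $68,575.00 + $118,315.00 = $328,420.00
$328,420.00 is under the $369,000 cap.
Referral share: 19% of $328,420.00 = $62,399.80; lead counsel retains $328,420.00 − $62,399.80 = $266,020.20.

$266,020.20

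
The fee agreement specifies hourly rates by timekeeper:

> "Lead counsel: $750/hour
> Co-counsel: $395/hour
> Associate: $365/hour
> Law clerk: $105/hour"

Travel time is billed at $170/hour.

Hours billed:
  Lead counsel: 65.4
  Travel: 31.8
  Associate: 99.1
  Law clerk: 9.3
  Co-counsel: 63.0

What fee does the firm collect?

Lead counsel: 65.4 × $750 = $49,050.00
Co-counsel: 63.0 × $395 = $24,885.00
Associate: 99.1 × $365 = $36,171.50
Law clerk: 9.3 × $105 = $976.50
Subtotal: $49,050.00 + $24,885.00 + $36,171.50 + $976.50 = $111,083.00
Travel: 31.8 × $170 = $5,406.00
Total: $111,083.00 + $5,406.00 = $116,489.00

$116,489.00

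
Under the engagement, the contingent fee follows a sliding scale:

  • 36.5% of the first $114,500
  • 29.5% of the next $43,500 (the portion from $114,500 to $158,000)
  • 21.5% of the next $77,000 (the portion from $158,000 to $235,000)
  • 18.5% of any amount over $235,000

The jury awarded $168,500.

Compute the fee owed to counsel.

$56,882.50

First $114,500 at 36.5% = $41,792.50
Next $43,500 at 29.5% = $12,832.50
Remaining $10,500 at 21.5% = $2,257.50
Fee: $41,792.50 + $12,832.50 + $2,257.50 = $56,882.50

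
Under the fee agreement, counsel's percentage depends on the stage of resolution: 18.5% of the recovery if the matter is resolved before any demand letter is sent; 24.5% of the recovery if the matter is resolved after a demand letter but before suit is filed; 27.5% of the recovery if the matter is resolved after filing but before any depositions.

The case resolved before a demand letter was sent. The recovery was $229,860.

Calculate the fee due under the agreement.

The matter resolved before a demand letter was sent, so the 18.5% rate applies.
$229,860 × 18.5% = $42,524.10

$42,524.10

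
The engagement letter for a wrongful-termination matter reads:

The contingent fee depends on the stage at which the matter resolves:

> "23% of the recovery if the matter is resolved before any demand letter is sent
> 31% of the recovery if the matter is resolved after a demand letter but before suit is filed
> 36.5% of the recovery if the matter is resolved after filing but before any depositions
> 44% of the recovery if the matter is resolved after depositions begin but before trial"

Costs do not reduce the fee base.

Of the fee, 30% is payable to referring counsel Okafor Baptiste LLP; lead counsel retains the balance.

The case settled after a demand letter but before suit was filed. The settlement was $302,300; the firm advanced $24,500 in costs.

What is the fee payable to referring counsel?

$28,113.90

Fee base is the gross recovery, $302,300; costs are reimbursed separately.
The matter settled after a demand letter but before suit was filed, so the 31% rate applies.
$302,300 × 31% = $93,713.00
Referral share: 30% of $93,713.00 = $28,113.90; lead counsel retains $93,713.00 − $28,113.90 = $65,599.10.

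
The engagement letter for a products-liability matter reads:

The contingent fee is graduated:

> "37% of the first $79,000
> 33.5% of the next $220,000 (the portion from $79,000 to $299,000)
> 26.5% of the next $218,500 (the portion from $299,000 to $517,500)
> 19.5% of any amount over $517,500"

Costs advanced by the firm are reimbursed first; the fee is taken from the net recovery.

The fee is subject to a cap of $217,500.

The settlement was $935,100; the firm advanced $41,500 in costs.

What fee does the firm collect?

Fee base (net of costs): $935,100 − $41,500 = $893,600
First $79,000 at 37% = $29,230.00
Next $220,000 at 33.5% = $73,700.00
Next $218,500 at 26.5% = $57,902.50
Remaining $376,100 at 19.5% = $73,339.50
Fee: $29,230.00 + $73,700.00 + $57,902.50 + $73,339.50 = $234,172.00
$234,172.00 exceeds the $217,500 cap, so the fee is capped at $217,500.00.

$217,500.00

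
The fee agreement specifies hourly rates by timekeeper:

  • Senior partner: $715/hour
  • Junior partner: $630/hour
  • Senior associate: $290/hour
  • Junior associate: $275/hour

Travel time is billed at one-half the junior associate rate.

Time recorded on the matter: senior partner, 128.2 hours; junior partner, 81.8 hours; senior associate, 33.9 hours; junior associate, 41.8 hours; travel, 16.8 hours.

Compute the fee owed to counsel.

Senior partner: 128.2 × $715 = $91,663.00
Junior partner: 81.8 × $630 = $51,534.00
Senior associate: 33.9 × $290 = $9,831.00
Junior associate: 41.8 × $275 = $11,495.00
Subtotal: $91,663.00 + $51,534.00 + $9,831.00 + $11,495.00 = $164,523.00
Travel: 16.8 × ($275 ÷ 2) = 16.8 × $137.50 = $2,310.00
Total: $164,523.00 + $2,310.00 = $166,833.00

$166,833.00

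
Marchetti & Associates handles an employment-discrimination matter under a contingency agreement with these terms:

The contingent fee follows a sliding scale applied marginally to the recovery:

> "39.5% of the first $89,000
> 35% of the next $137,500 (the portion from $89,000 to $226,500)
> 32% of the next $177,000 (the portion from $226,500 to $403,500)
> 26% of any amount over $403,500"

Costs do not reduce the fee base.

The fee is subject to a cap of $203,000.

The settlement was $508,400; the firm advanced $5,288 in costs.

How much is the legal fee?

Fee base is the gross recovery, $508,400; costs are reimbursed separately.
First $89,000 at 39.5% = $35,155.00
Next $137,500 at 35% = $48,125.00
Next $177,000 at 32% = $56,640.00
Remaining $104,900 at 26% = $27,274.00
Fee: $35,155.00 + $48,125.00 + $56,640.00 + $27,274.00 = $167,194.00
$167,194.00 is under the $203,000 cap.

$167,194.00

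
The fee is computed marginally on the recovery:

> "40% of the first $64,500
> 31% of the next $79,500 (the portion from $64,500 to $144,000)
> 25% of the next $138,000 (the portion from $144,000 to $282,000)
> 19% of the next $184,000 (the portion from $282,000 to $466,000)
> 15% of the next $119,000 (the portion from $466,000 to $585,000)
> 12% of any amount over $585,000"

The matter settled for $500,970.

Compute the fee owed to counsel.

First $64,500 at 40% = $25,800.00
Next $79,500 at 31% = $24,645.00
Next $138,000 at 25% = $34,500.00
Next $184,000 at 19% = $34,960.00
Remaining $34,970 at 15% = $5,245.50
Fee: $25,800.00 + $24,645.00 + $34,500.00 + $34,960.00 + $5,245.50 = $125,150.50

$125,150.50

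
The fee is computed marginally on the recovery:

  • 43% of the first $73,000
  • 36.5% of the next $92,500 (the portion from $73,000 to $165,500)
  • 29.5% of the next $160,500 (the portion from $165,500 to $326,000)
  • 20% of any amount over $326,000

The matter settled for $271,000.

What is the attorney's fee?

$96,275.00

First $73,000 at 43% = $31,390.00
Next $92,500 at 36.5% = $33,762.50
Remaining $105,500 at 29.5% = $31,122.50
Fee: $31,390.00 + $33,762.50 + $31,122.50 = $96,275.00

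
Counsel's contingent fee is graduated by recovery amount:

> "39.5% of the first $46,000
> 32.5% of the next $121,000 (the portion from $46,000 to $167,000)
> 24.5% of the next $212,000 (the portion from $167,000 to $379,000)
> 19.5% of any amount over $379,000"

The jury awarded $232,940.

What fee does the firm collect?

$73,650.30

First $46,000 at 39.5% = $18,170.00
Next $121,000 at 32.5% = $39,325.00
Remaining $65,940 at 24.5% = $16,155.30
Fee: $18,170.00 + $39,325.00 + $16,155.30 = $73,650.30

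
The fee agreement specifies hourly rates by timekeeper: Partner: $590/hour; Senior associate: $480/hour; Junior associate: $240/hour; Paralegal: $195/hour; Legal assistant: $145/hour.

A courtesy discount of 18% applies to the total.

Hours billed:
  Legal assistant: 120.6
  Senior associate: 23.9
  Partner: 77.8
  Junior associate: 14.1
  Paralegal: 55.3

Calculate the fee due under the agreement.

Partner: 77.8 × $590 = $45,902.00
Senior associate: 23.9 × $480 = $11,472.00
Junior associate: 14.1 × $240 = $3,384.00
Paralegal: 55.3 × $195 = $10,783.50
Legal assistant: 120.6 × $145 = $17,487.00
Subtotal: $89,028.50
Less 18% discount: −$16,025.13
Total: $89,028.50 − $16,025.13 = $73,003.37

$73,003.37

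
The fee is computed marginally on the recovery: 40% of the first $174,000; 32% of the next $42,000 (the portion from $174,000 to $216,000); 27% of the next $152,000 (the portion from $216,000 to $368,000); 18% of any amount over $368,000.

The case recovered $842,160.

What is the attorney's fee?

$209,428.80

First $174,000 at 40% = $69,600.00
Next $42,000 at 32% = $13,440.00
Next $152,000 at 27% = $41,040.00
Remaining $474,160 at 18% = $85,348.80
Fee: $69,600.00 + $13,440.00 + $41,040.00 + $85,348.80 = $209,428.80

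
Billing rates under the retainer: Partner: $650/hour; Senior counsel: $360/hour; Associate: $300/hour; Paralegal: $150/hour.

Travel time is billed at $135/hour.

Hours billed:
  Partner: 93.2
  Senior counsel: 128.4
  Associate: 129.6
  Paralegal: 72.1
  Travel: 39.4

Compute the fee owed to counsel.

Partner: 93.2 × $650 = $60,580.00
Senior counsel: 128.4 × $360 = $46,224.00
Associate: 129.6 × $300 = $38,880.00
Paralegal: 72.1 × $150 = $10,815.00
Subtotal: $60,580.00 + $46,224.00 + $38,880.00 + $10,815.00 = $156,499.00
Travel: 39.4 × $135 = $5,319.00
Total: $156,499.00 + $5,319.00 = $161,818.00

$161,818.00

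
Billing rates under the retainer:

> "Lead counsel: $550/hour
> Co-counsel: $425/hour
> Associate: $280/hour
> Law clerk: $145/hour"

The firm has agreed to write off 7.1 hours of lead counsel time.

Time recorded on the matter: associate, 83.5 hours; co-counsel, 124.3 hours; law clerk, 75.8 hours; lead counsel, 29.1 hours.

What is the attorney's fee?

Lead counsel: 29.1 × $550 = $16,005.00
Co-counsel: 124.3 × $425 = $52,827.50
Associate: 83.5 × $280 = $23,380.00
Law clerk: 75.8 × $145 = $10,991.00
Subtotal: $103,203.50
Write-off: 7.1 × $550 = $3,905.00
Total: $103,203.50 − $3,905.00 = $99,298.50

$99,298.50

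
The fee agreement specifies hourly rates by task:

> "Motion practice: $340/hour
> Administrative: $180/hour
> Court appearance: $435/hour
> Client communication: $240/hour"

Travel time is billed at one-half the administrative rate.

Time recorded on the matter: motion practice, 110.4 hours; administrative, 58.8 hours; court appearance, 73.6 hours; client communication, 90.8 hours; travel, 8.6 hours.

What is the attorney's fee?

Motion practice: 110.4 × $340 = $37,536.00
Administrative: 58.8 × $180 = $10,584.00
Court appearance: 73.6 × $435 = $32,016.00
Client communication: 90.8 × $240 = $21,792.00
Subtotal: $37,536.00 + $10,584.00 + $32,016.00 + $21,792.00 = $101,928.00
Travel: 8.6 × ($180 ÷ 2) = 8.6 × $90.00 = $774.00
Total: $101,928.00 + $774.00 = $102,702.00

$102,702.00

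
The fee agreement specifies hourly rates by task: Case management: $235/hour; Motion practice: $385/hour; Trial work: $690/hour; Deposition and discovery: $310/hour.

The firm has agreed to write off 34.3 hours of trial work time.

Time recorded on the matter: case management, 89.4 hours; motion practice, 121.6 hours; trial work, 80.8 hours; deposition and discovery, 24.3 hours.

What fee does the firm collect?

Case management: 89.4 × $235 = $21,009.00
Motion practice: 121.6 × $385 = $46,816.00
Trial work: 80.8 × $690 = $55,752.00
Deposition and discovery: 24.3 × $310 = $7,533.00
Subtotal: $131,110.00
Write-off: 34.3 × $690 = $23,667.00
Total: $131,110.00 − $23,667.00 = $107,443.00

$107,443.00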